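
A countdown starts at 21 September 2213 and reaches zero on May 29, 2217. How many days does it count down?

1346

Sep 21, 2213 → Sep 21, 2214: 365 days.
Sep 21, 2214 → Sep 21, 2215: 365 days.
Sep 21, 2215 → Sep 21, 2216: 366 days (Feb 29, 2216 is in that span).
Sep 21, 2216 → Oct 21, 2216: 30 days (September has 30).
Oct 21, 2216 → Nov 21, 2216: 31 days (October has 31).
Nov 21, 2216 → Dec 21, 2216: 30 days (November has 30).
Dec 21, 2216 → Jan 21, 2217: 31 days (December has 31).
Jan 21, 2217 → Feb 21, 2217: 31 days (January has 31).
Feb 21, 2217 → Mar 21, 2217: 28 days (February has 28).
Mar 21, 2217 → Apr 21, 2217: 31 days (March has 31).
Apr 21, 2217 → May 21, 2217: 30 days (April has 30).
May 21, 2217 → May 29, 2217: 8 days.
Total: 1346 days.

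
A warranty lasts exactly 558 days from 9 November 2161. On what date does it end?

+365 (one year) → Nov 9, 2162 (193 left).
Nov has 30 days: +22 → Dec 1, 2162 (171 left).
Dec has 31 days: +31 → Jan 1, 2163 (140 left).
Jan has 31 days: +31 → Feb 1, 2163 (109 left).
Feb has 28 days: +28 → Mar 1, 2163 (81 left).
Mar has 31 days: +31 → Apr 1, 2163 (50 left).
Apr has 30 days: +30 → May 1, 2163 (20 left).
+20 → May 21, 2163.

May 21, 2163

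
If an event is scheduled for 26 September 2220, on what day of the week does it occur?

Tuesday

January 1, 2220 is a Saturday.
Jan 1, 2220 → Feb 1, 2220: 31 days (January has 31).
Feb 1, 2220 → Mar 1, 2220: 29 days (February has 29).
Mar 1, 2220 → Apr 1, 2220: 31 days (March has 31).
Apr 1, 2220 → May 1, 2220: 30 days (April has 30).
May 1, 2220 → Jun 1, 2220: 31 days (May has 31).
Jun 1, 2220 → Jul 1, 2220: 30 days (June has 30).
Jul 1, 2220 → Aug 1, 2220: 31 days (July has 31).
Aug 1, 2220 → Sep 1, 2220: 31 days (August has 31).
Sep 1, 2220 → Sep 26, 2220: 25 days.
Total: 269 days.
269 mod 7 = 3, so Saturday + 3 = Tuesday.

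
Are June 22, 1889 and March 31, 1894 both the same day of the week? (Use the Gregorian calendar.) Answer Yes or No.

Yes

From Jun 22, 1889 to Mar 31, 1894 is 1743 days.
1743 mod 7 = 0, so they are the same weekday.
(Jun 22, 1889 is a Saturday; Mar 31, 1894 is a Saturday.)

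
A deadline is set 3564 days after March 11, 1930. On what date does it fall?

December 13, 1939

+365 (one year) → Mar 11, 1931 (3199 left).
+366 (one year; includes Feb 29, 1932) → Mar 11, 1932 (2833 left).
+365 (one year) → Mar 11, 1933 (2468 left).
+365 (one year) → Mar 11, 1934 (2103 left).
+365 (one year) → Mar 11, 1935 (1738 left).
+366 (one year; includes Feb 29, 1936) → Mar 11, 1936 (1372 left).
+365 (one year) → Mar 11, 1937 (1007 left).
+365 (one year) → Mar 11, 1938 (642 left).
+365 (one year) → Mar 11, 1939 (277 left).
Mar has 31 days: +21 → Apr 1, 1939 (256 left).
Apr has 30 days: +30 → May 1, 1939 (226 left).
May has 31 days: +31 → Jun 1, 1939 (195 left).
Jun has 30 days: +30 → Jul 1, 1939 (165 left).
Jul has 31 days: +31 → Aug 1, 1939 (134 left).
Aug has 31 days: +31 → Sep 1, 1939 (103 left).
Sep has 30 days: +30 → Oct 1, 1939 (73 left).
Oct has 31 days: +31 → Nov 1, 1939 (42 left).
Nov has 30 days: +30 → Dec 1, 1939 (12 left).
+12 → Dec 13, 1939.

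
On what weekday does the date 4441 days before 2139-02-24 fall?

Feb 24, 2139 is a Tuesday.
4441 mod 7 = 3, so 4441 days before a Tuesday is Tuesday − 3 = Saturday.

Saturday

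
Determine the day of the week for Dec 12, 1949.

Doomsday rule: the anchor day for the 1900s is Wednesday. For year 49: 49÷12 = 4 r 1, and 1÷4 = 0, so 4+1+0 = 5.
Wednesday + 5 ≡ Monday — that's 1949's doomsday.
In December the doomsday date is Dec 12.
Dec 12 is the doomsday itself: Monday.

Monday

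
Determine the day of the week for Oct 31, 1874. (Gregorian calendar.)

Saturday

Doomsday rule: the anchor day for the 1800s is Friday. For year 74: 74÷12 = 6 r 2, and 2÷4 = 0, so 6+2+0 = 8.
Friday + 8 ≡ Saturday — that's 1874's doomsday.
In October the doomsday date is Oct 10.
Oct 31 is 21 days after Oct 10; 21 mod 7 = 0, so Saturday + 0 = Saturday.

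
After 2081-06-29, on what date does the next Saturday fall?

Jun 29, 2081 is a Sunday.
From Sunday to the next Saturday is 6 days.
Jun 29, 2081 + 6 = Jul 5, 2081.

July 5, 2081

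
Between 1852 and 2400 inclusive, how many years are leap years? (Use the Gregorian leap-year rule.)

134

Multiples of 4 in [1852,2400]: 138.
Of those, multiples of 100: 6 (not leap unless ÷400).
Multiples of 400: 2.
Leap years = 138 − 6 + 2 = 134.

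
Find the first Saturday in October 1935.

October 5, 1935

October 1, 1935 is a Tuesday.
The first Saturday is therefore October 5 (4 days later).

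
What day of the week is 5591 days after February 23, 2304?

Feb 23, 2304 is a Tuesday.
5591 mod 7 = 5, so 5591 days after a Tuesday is Tuesday + 5 = Sunday.

Sunday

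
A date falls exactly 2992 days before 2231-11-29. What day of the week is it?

Saturday

Nov 29, 2231 is a Tuesday.
2992 mod 7 = 3, so 2992 days before a Tuesday is Tuesday − 3 = Saturday.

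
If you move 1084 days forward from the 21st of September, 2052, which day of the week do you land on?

First find the weekday of Sep 21, 2052. Doomsday rule: the anchor day for the 2000s is Tuesday. For year 52: 52÷12 = 4 r 4, and 4÷4 = 1, so 4+4+1 = 9.
Tuesday + 9 ≡ Thursday — that's 2052's doomsday.
In September the doomsday date is Sep 5.
Sep 21 is 16 days after Sep 5; 16 mod 7 = 2, so Thursday + 2 = Saturday.
1084 mod 7 = 6, so 1084 days after a Saturday is Saturday + 6 = Friday.

Friday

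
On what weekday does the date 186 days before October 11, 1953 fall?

Wednesday

First find the weekday of Oct 11, 1953. Doomsday rule: the anchor day for the 1900s is Wednesday. For year 53: 53÷12 = 4 r 5, and 5÷4 = 1, so 4+5+1 = 10.
Wednesday + 10 ≡ Saturday — that's 1953's doomsday.
In October the doomsday date is Oct 10.
Oct 11 is 1 day after Oct 10; 1 mod 7 = 1, so Saturday + 1 = Sunday.
186 mod 7 = 4, so 186 days before a Sunday is Sunday − 4 = Wednesday.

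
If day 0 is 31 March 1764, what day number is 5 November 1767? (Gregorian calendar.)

Mar 31, 1764 → Mar 31, 1765: 365 days.
Mar 31, 1765 → Mar 31, 1766: 365 days.
Mar 31, 1766 → Mar 31, 1767: 365 days.
Mar 31, 1767 → Apr 30, 1767: 30 days (March has 31).
Apr 30, 1767 → May 30, 1767: 30 days (April has 30).
May 30, 1767 → Jun 30, 1767: 31 days (May has 31).
Jun 30, 1767 → Jul 30, 1767: 30 days (June has 30).
Jul 30, 1767 → Aug 30, 1767: 31 days (July has 31).
Aug 30, 1767 → Sep 30, 1767: 31 days (August has 31).
Sep 30, 1767 → Oct 30, 1767: 30 days (September has 30).
Oct 30, 1767 → Nov 5, 1767: 6 days.
Total: 1314 days.

1314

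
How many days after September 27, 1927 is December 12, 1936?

Sep 27, 1927 → Sep 27, 1928: 366 days (Feb 29, 1928 is in that span).
Sep 27, 1928 → Sep 27, 1929: 365 days.
Sep 27, 1929 → Sep 27, 1930: 365 days.
Sep 27, 1930 → Sep 27, 1931: 365 days.
Sep 27, 1931 → Sep 27, 1932: 366 days (Feb 29, 1932 is in that span).
Sep 27, 1932 → Sep 27, 1933: 365 days.
Sep 27, 1933 → Sep 27, 1934: 365 days.
Sep 27, 1934 → Sep 27, 1935: 365 days.
Sep 27, 1935 → Sep 27, 1936: 366 days (Feb 29, 1936 is in that span).
Sep 27, 1936 → Oct 27, 1936: 30 days (September has 30).
Oct 27, 1936 → Nov 27, 1936: 31 days (October has 31).
Nov 27, 1936 → Dec 12, 1936: 15 days.
Total: 3364 days.

3364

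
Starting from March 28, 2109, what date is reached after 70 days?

Mar has 31 days: +4 → Apr 1, 2109 (66 left).
Apr has 30 days: +30 → May 1, 2109 (36 left).
May has 31 days: +31 → Jun 1, 2109 (5 left).
+5 → Jun 6, 2109.

June 6, 2109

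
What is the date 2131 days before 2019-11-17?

January 16, 2014

−365 (one year) → Nov 17, 2018 (1766 left).
−365 (one year) → Nov 17, 2017 (1401 left).
−365 (one year) → Nov 17, 2016 (1036 left).
−366 (one year; includes Feb 29, 2016) → Nov 17, 2015 (670 left).
−365 (one year) → Nov 17, 2014 (305 left).
−17 → Oct 31, 2014 (end of Oct, 31 days; 288 left).
−31 → Sep 30, 2014 (end of Sep, 30 days; 257 left).
−30 → Aug 31, 2014 (end of Aug, 31 days; 227 left).
−31 → Jul 31, 2014 (end of Jul, 31 days; 196 left).
−31 → Jun 30, 2014 (end of Jun, 30 days; 165 left).
−30 → May 31, 2014 (end of May, 31 days; 135 left).
−31 → Apr 30, 2014 (end of Apr, 30 days; 104 left).
−30 → Mar 31, 2014 (end of Mar, 31 days; 74 left).
−31 → Feb 28, 2014 (end of Feb, 28 days; 43 left).
−28 → Jan 31, 2014 (end of Jan, 31 days; 15 left).
−15 → Jan 16, 2014.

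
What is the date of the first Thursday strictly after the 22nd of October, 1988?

Oct 22, 1988 is a Saturday.
From Saturday to the next Thursday is 5 days.
Oct 22, 1988 + 5 = Oct 27, 1988.

October 27, 1988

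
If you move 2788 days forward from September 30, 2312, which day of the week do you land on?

Wednesday

Sep 30, 2312 is a Monday.
2788 mod 7 = 2, so 2788 days after a Monday is Monday + 2 = Wednesday.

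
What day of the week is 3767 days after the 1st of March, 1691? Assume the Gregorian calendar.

First find the weekday of Mar 1, 1691. Doomsday rule: the anchor day for the 1600s is Tuesday. For year 91: 91÷12 = 7 r 7, and 7÷4 = 1, so 7+7+1 = 15.
Tuesday + 15 ≡ Wednesday — that's 1691's doomsday.
In March the doomsday date is Mar 14.
Mar 1 is 13 days before Mar 14; 13 mod 7 = 6, so Wednesday − 6 = Thursday.
3767 mod 7 = 1, so 3767 days after a Thursday is Thursday + 1 = Friday.

Friday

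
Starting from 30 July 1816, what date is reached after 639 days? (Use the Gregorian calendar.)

+365 (one year) → Jul 30, 1817 (274 left).
Jul has 31 days: +2 → Aug 1, 1817 (272 left).
Aug has 31 days: +31 → Sep 1, 1817 (241 left).
Sep has 30 days: +30 → Oct 1, 1817 (211 left).
Oct has 31 days: +31 → Nov 1, 1817 (180 left).
Nov has 30 days: +30 → Dec 1, 1817 (150 left).
Dec has 31 days: +31 → Jan 1, 1818 (119 left).
Jan has 31 days: +31 → Feb 1, 1818 (88 left).
Feb has 28 days: +28 → Mar 1, 1818 (60 left).
Mar has 31 days: +31 → Apr 1, 1818 (29 left).
+29 → Apr 30, 1818.

April 30, 1818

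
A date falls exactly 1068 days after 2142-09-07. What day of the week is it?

First find the weekday of Sep 7, 2142. Doomsday rule: the anchor day for the 2100s is Sunday. For year 42: 42÷12 = 3 r 6, and 6÷4 = 1, so 3+6+1 = 10.
Sunday + 10 ≡ Wednesday — that's 2142's doomsday.
In September the doomsday date is Sep 5.
Sep 7 is 2 days after Sep 5; 2 mod 7 = 2, so Wednesday + 2 = Friday.
1068 mod 7 = 4, so 1068 days after a Friday is Friday + 4 = Tuesday.

Tuesday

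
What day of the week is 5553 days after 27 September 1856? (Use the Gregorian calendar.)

Monday

First find the weekday of Sep 27, 1856. Doomsday rule: the anchor day for the 1800s is Friday. For year 56: 56÷12 = 4 r 8, and 8÷4 = 2, so 4+8+2 = 14.
Friday + 14 ≡ Friday — that's 1856's doomsday.
In September the doomsday date is Sep 5.
Sep 27 is 22 days after Sep 5; 22 mod 7 = 1, so Friday + 1 = Saturday.
5553 mod 7 = 2, so 5553 days after a Saturday is Saturday + 2 = Monday.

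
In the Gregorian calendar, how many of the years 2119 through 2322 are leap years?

49

Multiples of 4 in [2119,2322]: 51.
Of those, multiples of 100: 2 (not leap unless ÷400).
Multiples of 400: 0.
Leap years = 51 − 2 + 0 = 49.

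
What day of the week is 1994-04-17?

Sunday

Doomsday rule: the anchor day for the 1900s is Wednesday. For year 94: 94÷12 = 7 r 10, and 10÷4 = 2, so 7+10+2 = 19.
Wednesday + 19 ≡ Monday — that's 1994's doomsday.
In April the doomsday date is Apr 4.
Apr 17 is 13 days after Apr 4; 13 mod 7 = 6, so Monday + 6 = Sunday.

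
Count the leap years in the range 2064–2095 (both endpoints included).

Multiples of 4 in [2064,2095]: 8.
Of those, multiples of 100: 0 (not leap unless ÷400).
Multiples of 400: 0.
Leap years = 8 − 0 + 0 = 8.

8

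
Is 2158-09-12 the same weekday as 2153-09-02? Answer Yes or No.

No

From Sep 2, 2153 to Sep 12, 2158 is 1836 days.
1836 mod 7 = 2, so they are different weekdays.
(Sep 2, 2153 is a Sunday; Sep 12, 2158 is a Tuesday.)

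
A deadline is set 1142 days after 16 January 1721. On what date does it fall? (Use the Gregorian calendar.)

+365 (one year) → Jan 16, 1722 (777 left).
+365 (one year) → Jan 16, 1723 (412 left).
+365 (one year) → Jan 16, 1724 (47 left).
Jan has 31 days: +16 → Feb 1, 1724 (31 left).
Feb has 29 days: +29 → Mar 1, 1724 (2 left).
+2 → Mar 3, 1724.

March 3, 1724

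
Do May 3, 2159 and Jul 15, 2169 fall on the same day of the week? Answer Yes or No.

No

From May 3, 2159 to Jul 15, 2169 is 3726 days.
3726 mod 7 = 2, so they are different weekdays.
(May 3, 2159 is a Thursday; Jul 15, 2169 is a Saturday.)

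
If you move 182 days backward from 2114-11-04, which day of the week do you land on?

First find the weekday of Nov 4, 2114. Doomsday rule: the anchor day for the 2100s is Sunday. For year 14: 14÷12 = 1 r 2, and 2÷4 = 0, so 1+2+0 = 3.
Sunday + 3 ≡ Wednesday — that's 2114's doomsday.
In November the doomsday date is Nov 7.
Nov 4 is 3 days before Nov 7; 3 mod 7 = 3, so Wednesday − 3 = Sunday.
182 mod 7 = 0, so 182 days before a Sunday is Sunday − 0 = Sunday.

Sunday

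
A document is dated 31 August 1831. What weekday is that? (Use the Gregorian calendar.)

Wednesday

Doomsday rule: the anchor day for the 1800s is Friday. For year 31: 31÷12 = 2 r 7, and 7÷4 = 1, so 2+7+1 = 10.
Friday + 10 ≡ Monday — that's 1831's doomsday.
In August the doomsday date is Aug 8.
Aug 31 is 23 days after Aug 8; 23 mod 7 = 2, so Monday + 2 = Wednesday.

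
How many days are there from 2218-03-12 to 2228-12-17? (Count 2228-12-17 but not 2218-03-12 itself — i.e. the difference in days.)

3933

Mar 12, 2218 → Mar 12, 2219: 365 days.
Mar 12, 2219 → Mar 12, 2220: 366 days (Feb 29, 2220 is in that span).
Mar 12, 2220 → Mar 12, 2221: 365 days.
Mar 12, 2221 → Mar 12, 2222: 365 days.
Mar 12, 2222 → Mar 12, 2223: 365 days.
Mar 12, 2223 → Mar 12, 2224: 366 days (Feb 29, 2224 is in that span).
Mar 12, 2224 → Mar 12, 2225: 365 days.
Mar 12, 2225 → Mar 12, 2226: 365 days.
Mar 12, 2226 → Mar 12, 2227: 365 days.
Mar 12, 2227 → Mar 12, 2228: 366 days (Feb 29, 2228 is in that span).
Mar 12, 2228 → Apr 12, 2228: 31 days (March has 31).
Apr 12, 2228 → May 12, 2228: 30 days (April has 30).
May 12, 2228 → Jun 12, 2228: 31 days (May has 31).
Jun 12, 2228 → Jul 12, 2228: 30 days (June has 30).
Jul 12, 2228 → Aug 12, 2228: 31 days (July has 31).
Aug 12, 2228 → Sep 12, 2228: 31 days (August has 31).
Sep 12, 2228 → Oct 12, 2228: 30 days (September has 30).
Oct 12, 2228 → Nov 12, 2228: 31 days (October has 31).
Nov 12, 2228 → Dec 12, 2228: 30 days (November has 30).
Dec 12, 2228 → Dec 17, 2228: 5 days.
Total: 3933 days.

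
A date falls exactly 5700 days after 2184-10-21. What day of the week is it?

Saturday

First find the weekday of Oct 21, 2184. Doomsday rule: the anchor day for the 2100s is Sunday. For year 84: 84÷12 = 7 r 0, and 0÷4 = 0, so 7+0+0 = 7.
Sunday + 7 ≡ Sunday — that's 2184's doomsday.
In October the doomsday date is Oct 10.
Oct 21 is 11 days after Oct 10; 11 mod 7 = 4, so Sunday + 4 = Thursday.
5700 mod 7 = 2, so 5700 days after a Thursday is Thursday + 2 = Saturday.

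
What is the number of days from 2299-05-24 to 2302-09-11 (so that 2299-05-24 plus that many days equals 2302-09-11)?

1205

May 24, 2299 → May 24, 2300: 365 days.
May 24, 2300 → May 24, 2301: 365 days.
May 24, 2301 → May 24, 2302: 365 days.
May 24, 2302 → Jun 24, 2302: 31 days (May has 31).
Jun 24, 2302 → Jul 24, 2302: 30 days (June has 30).
Jul 24, 2302 → Aug 24, 2302: 31 days (July has 31).
Aug 24, 2302 → Sep 11, 2302: 18 days.
Total: 1205 days.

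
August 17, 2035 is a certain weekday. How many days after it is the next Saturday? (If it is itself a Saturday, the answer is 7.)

Aug 17, 2035 is a Friday.
From Friday to the next Saturday is 1 day.

1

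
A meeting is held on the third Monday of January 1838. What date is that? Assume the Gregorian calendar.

January 1, 1838 is a Monday.
The first Monday is therefore January 1 (same day).
The third Monday is 1 + 2×7 = January 15.

January 15, 1838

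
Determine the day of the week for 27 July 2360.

Wednesday

Doomsday rule: the anchor day for the 2300s is Wednesday. For year 60: 60÷12 = 5 r 0, and 0÷4 = 0, so 5+0+0 = 5.
Wednesday + 5 ≡ Monday — that's 2360's doomsday.
In July the doomsday date is Jul 11.
Jul 27 is 16 days after Jul 11; 16 mod 7 = 2, so Monday + 2 = Wednesday.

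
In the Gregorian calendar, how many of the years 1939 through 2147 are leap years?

Multiples of 4 in [1939,2147]: 52.
Of those, multiples of 100: 2 (not leap unless ÷400).
Multiples of 400: 1.
Leap years = 52 − 2 + 1 = 51.

51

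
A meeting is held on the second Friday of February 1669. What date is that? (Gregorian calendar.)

February 8, 1669

February 1, 1669 is a Friday.
The first Friday is therefore February 1 (same day).
The second Friday is 1 + 1×7 = February 8.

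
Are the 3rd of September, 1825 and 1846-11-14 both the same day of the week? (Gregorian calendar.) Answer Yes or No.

Yes

From Sep 3, 1825 to Nov 14, 1846 is 7742 days.
7742 mod 7 = 0, so they are the same weekday.
(Sep 3, 1825 is a Saturday; Nov 14, 1846 is a Saturday.)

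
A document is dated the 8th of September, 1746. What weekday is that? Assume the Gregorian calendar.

Thursday

Doomsday rule: the anchor day for the 1700s is Sunday. For year 46: 46÷12 = 3 r 10, and 10÷4 = 2, so 3+10+2 = 15.
Sunday + 15 ≡ Monday — that's 1746's doomsday.
In September the doomsday date is Sep 5.
Sep 8 is 3 days after Sep 5; 3 mod 7 = 3, so Monday + 3 = Thursday.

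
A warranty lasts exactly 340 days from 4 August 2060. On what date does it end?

Aug has 31 days: +28 → Sep 1, 2060 (312 left).
Sep has 30 days: +30 → Oct 1, 2060 (282 left).
Oct has 31 days: +31 → Nov 1, 2060 (251 left).
Nov has 30 days: +30 → Dec 1, 2060 (221 left).
Dec has 31 days: +31 → Jan 1, 2061 (190 left).
Jan has 31 days: +31 → Feb 1, 2061 (159 left).
Feb has 28 days: +28 → Mar 1, 2061 (131 left).
Mar has 31 days: +31 → Apr 1, 2061 (100 left).
Apr has 30 days: +30 → May 1, 2061 (70 left).
May has 31 days: +31 → Jun 1, 2061 (39 left).
Jun has 30 days: +30 → Jul 1, 2061 (9 left).
+9 → Jul 10, 2061.

July 10, 2061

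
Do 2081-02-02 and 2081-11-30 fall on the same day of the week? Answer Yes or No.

Yes

From Feb 2, 2081 to Nov 30, 2081 is 301 days.
301 mod 7 = 0, so they are the same weekday.
(Feb 2, 2081 is a Sunday; Nov 30, 2081 is a Sunday.)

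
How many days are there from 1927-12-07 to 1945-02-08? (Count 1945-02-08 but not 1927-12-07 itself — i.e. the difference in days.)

6273

Dec 7, 1927 → Dec 7, 1928: 366 days (Feb 29, 1928 is in that span).
Dec 7, 1928 → Dec 7, 1929: 365 days.
Dec 7, 1929 → Dec 7, 1930: 365 days.
Dec 7, 1930 → Dec 7, 1931: 365 days.
Dec 7, 1931 → Dec 7, 1932: 366 days (Feb 29, 1932 is in that span).
Dec 7, 1932 → Dec 7, 1933: 365 days.
Dec 7, 1933 → Dec 7, 1934: 365 days.
Dec 7, 1934 → Dec 7, 1935: 365 days.
Dec 7, 1935 → Dec 7, 1936: 366 days (Feb 29, 1936 is in that span).
Dec 7, 1936 → Dec 7, 1937: 365 days.
Dec 7, 1937 → Dec 7, 1938: 365 days.
Dec 7, 1938 → Dec 7, 1939: 365 days.
Dec 7, 1939 → Dec 7, 1940: 366 days (Feb 29, 1940 is in that span).
Dec 7, 1940 → Dec 7, 1941: 365 days.
Dec 7, 1941 → Dec 7, 1942: 365 days.
Dec 7, 1942 → Dec 7, 1943: 365 days.
Dec 7, 1943 → Dec 7, 1944: 366 days (Feb 29, 1944 is in that span).
Dec 7, 1944 → Jan 7, 1945: 31 days (December has 31).
Jan 7, 1945 → Feb 7, 1945: 31 days (January has 31).
Feb 7, 1945 → Feb 8, 1945: 1 days.
Total: 6273 days.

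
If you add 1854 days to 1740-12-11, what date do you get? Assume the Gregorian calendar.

January 8, 1746

+365 (one year) → Dec 11, 1741 (1489 left).
+365 (one year) → Dec 11, 1742 (1124 left).
+365 (one year) → Dec 11, 1743 (759 left).
+366 (one year; includes Feb 29, 1744) → Dec 11, 1744 (393 left).
Dec has 31 days: +21 → Jan 1, 1745 (372 left).
Jan has 31 days: +31 → Feb 1, 1745 (341 left).
Feb has 28 days: +28 → Mar 1, 1745 (313 left).
Mar has 31 days: +31 → Apr 1, 1745 (282 left).
Apr has 30 days: +30 → May 1, 1745 (252 left).
May has 31 days: +31 → Jun 1, 1745 (221 left).
Jun has 30 days: +30 → Jul 1, 1745 (191 left).
Jul has 31 days: +31 → Aug 1, 1745 (160 left).
Aug has 31 days: +31 → Sep 1, 1745 (129 left).
Sep has 30 days: +30 → Oct 1, 1745 (99 left).
Oct has 31 days: +31 → Nov 1, 1745 (68 left).
Nov has 30 days: +30 → Dec 1, 1745 (38 left).
Dec has 31 days: +31 → Jan 1, 1746 (7 left).
+7 → Jan 8, 1746.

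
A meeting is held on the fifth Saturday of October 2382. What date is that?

October 30, 2382

October 1, 2382 is a Friday.
The first Saturday is therefore October 2 (1 days later).
The fifth Saturday is 2 + 4×7 = October 30.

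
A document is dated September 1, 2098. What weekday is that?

Monday

January 1, 2098 is a Wednesday.
Jan 1, 2098 → Feb 1, 2098: 31 days (January has 31).
Feb 1, 2098 → Mar 1, 2098: 28 days (February has 28).
Mar 1, 2098 → Apr 1, 2098: 31 days (March has 31).
Apr 1, 2098 → May 1, 2098: 30 days (April has 30).
May 1, 2098 → Jun 1, 2098: 31 days (May has 31).
Jun 1, 2098 → Jul 1, 2098: 30 days (June has 30).
Jul 1, 2098 → Aug 1, 2098: 31 days (July has 31).
Aug 1, 2098 → Sep 1, 2098: 31 days.
Total: 243 days.
243 mod 7 = 5, so Wednesday + 5 = Monday.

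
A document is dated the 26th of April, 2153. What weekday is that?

Thursday

Doomsday rule: the anchor day for the 2100s is Sunday. For year 53: 53÷12 = 4 r 5, and 5÷4 = 1, so 4+5+1 = 10.
Sunday + 10 ≡ Wednesday — that's 2153's doomsday.
In April the doomsday date is Apr 4.
Apr 26 is 22 days after Apr 4; 22 mod 7 = 1, so Wednesday + 1 = Thursday.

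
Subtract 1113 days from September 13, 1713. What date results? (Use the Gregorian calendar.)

−365 (one year) → Sep 13, 1712 (748 left).
−366 (one year; includes Feb 29, 1712) → Sep 13, 1711 (382 left).
−13 → Aug 31, 1711 (end of Aug, 31 days; 369 left).
−31 → Jul 31, 1711 (end of Jul, 31 days; 338 left).
−31 → Jun 30, 1711 (end of Jun, 30 days; 307 left).
−30 → May 31, 1711 (end of May, 31 days; 277 left).
−31 → Apr 30, 1711 (end of Apr, 30 days; 246 left).
−30 → Mar 31, 1711 (end of Mar, 31 days; 216 left).
−31 → Feb 28, 1711 (end of Feb, 28 days; 185 left).
−28 → Jan 31, 1711 (end of Jan, 31 days; 157 left).
−31 → Dec 31, 1710 (end of Dec, 31 days; 126 left).
−31 → Nov 30, 1710 (end of Nov, 30 days; 95 left).
−30 → Oct 31, 1710 (end of Oct, 31 days; 65 left).
−31 → Sep 30, 1710 (end of Sep, 30 days; 34 left).
−30 → Aug 31, 1710 (end of Aug, 31 days; 4 left).
−4 → Aug 27, 1710.

August 27, 1710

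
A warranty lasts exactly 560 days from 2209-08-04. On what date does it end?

February 15, 2211

+365 (one year) → Aug 4, 2210 (195 left).
Aug has 31 days: +28 → Sep 1, 2210 (167 left).
Sep has 30 days: +30 → Oct 1, 2210 (137 left).
Oct has 31 days: +31 → Nov 1, 2210 (106 left).
Nov has 30 days: +30 → Dec 1, 2210 (76 left).
Dec has 31 days: +31 → Jan 1, 2211 (45 left).
Jan has 31 days: +31 → Feb 1, 2211 (14 left).
+14 → Feb 15, 2211.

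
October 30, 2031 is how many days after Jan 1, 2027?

1763

Jan 1, 2027 → Jan 1, 2028: 365 days.
Jan 1, 2028 → Jan 1, 2029: 366 days (Feb 29, 2028 is in that span).
Jan 1, 2029 → Jan 1, 2030: 365 days.
Jan 1, 2030 → Jan 1, 2031: 365 days.
Jan 1, 2031 → Feb 1, 2031: 31 days (January has 31).
Feb 1, 2031 → Mar 1, 2031: 28 days (February has 28).
Mar 1, 2031 → Apr 1, 2031: 31 days (March has 31).
Apr 1, 2031 → May 1, 2031: 30 days (April has 30).
May 1, 2031 → Jun 1, 2031: 31 days (May has 31).
Jun 1, 2031 → Jul 1, 2031: 30 days (June has 30).
Jul 1, 2031 → Aug 1, 2031: 31 days (July has 31).
Aug 1, 2031 → Sep 1, 2031: 31 days (August has 31).
Sep 1, 2031 → Oct 1, 2031: 30 days (September has 30).
Oct 1, 2031 → Oct 30, 2031: 29 days.
Total: 1763 days.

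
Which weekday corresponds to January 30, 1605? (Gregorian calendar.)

Sunday

Doomsday rule: the anchor day for the 1600s is Tuesday. For year 05: 5÷12 = 0 r 5, and 5÷4 = 1, so 0+5+1 = 6.
Tuesday + 6 ≡ Monday — that's 1605's doomsday.
In January the doomsday date is Jan 3 (1605 is not a leap year).
Jan 30 is 27 days after Jan 3; 27 mod 7 = 6, so Monday + 6 = Sunday.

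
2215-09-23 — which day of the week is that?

Doomsday rule: the anchor day for the 2200s is Friday. For year 15: 15÷12 = 1 r 3, and 3÷4 = 0, so 1+3+0 = 4.
Friday + 4 ≡ Tuesday — that's 2215's doomsday.
In September the doomsday date is Sep 5.
Sep 23 is 18 days after Sep 5; 18 mod 7 = 4, so Tuesday + 4 = Saturday.

Saturday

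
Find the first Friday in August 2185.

August 5, 2185

August 1, 2185 is a Monday.
The first Friday is therefore August 5 (4 days later).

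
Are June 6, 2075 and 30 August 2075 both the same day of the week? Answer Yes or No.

From Jun 6, 2075 to Aug 30, 2075 is 85 days.
85 mod 7 = 1, so they are different weekdays.
(Jun 6, 2075 is a Thursday; Aug 30, 2075 is a Friday.)

No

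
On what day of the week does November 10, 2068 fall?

Doomsday rule: the anchor day for the 2000s is Tuesday. For year 68: 68÷12 = 5 r 8, and 8÷4 = 2, so 5+8+2 = 15.
Tuesday + 15 ≡ Wednesday — that's 2068's doomsday.
In November the doomsday date is Nov 7.
Nov 10 is 3 days after Nov 7; 3 mod 7 = 3, so Wednesday + 3 = Saturday.

Saturday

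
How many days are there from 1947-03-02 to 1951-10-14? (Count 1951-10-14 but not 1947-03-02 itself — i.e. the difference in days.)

Mar 2, 1947 → Mar 2, 1948: 366 days (Feb 29, 1948 is in that span).
Mar 2, 1948 → Mar 2, 1949: 365 days.
Mar 2, 1949 → Mar 2, 1950: 365 days.
Mar 2, 1950 → Mar 2, 1951: 365 days.
Mar 2, 1951 → Apr 2, 1951: 31 days (March has 31).
Apr 2, 1951 → May 2, 1951: 30 days (April has 30).
May 2, 1951 → Jun 2, 1951: 31 days (May has 31).
Jun 2, 1951 → Jul 2, 1951: 30 days (June has 30).
Jul 2, 1951 → Aug 2, 1951: 31 days (July has 31).
Aug 2, 1951 → Sep 2, 1951: 31 days (August has 31).
Sep 2, 1951 → Oct 2, 1951: 30 days (September has 30).
Oct 2, 1951 → Oct 14, 1951: 12 days.
Total: 1687 days.

1687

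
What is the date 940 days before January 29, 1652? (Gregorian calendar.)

July 3, 1649

−365 (one year) → Jan 29, 1651 (575 left).
−365 (one year) → Jan 29, 1650 (210 left).
−29 → Dec 31, 1649 (end of Dec, 31 days; 181 left).
−31 → Nov 30, 1649 (end of Nov, 30 days; 150 left).
−30 → Oct 31, 1649 (end of Oct, 31 days; 120 left).
−31 → Sep 30, 1649 (end of Sep, 30 days; 89 left).
−30 → Aug 31, 1649 (end of Aug, 31 days; 59 left).
−31 → Jul 31, 1649 (end of Jul, 31 days; 28 left).
−28 → Jul 3, 1649.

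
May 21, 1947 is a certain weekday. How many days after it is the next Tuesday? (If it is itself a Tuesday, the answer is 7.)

6

May 21, 1947 is a Wednesday.
From Wednesday to the next Tuesday is 6 days.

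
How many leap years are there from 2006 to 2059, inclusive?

Multiples of 4 in [2006,2059]: 13.
Of those, multiples of 100: 0 (not leap unless ÷400).
Multiples of 400: 0.
Leap years = 13 − 0 + 0 = 13.

13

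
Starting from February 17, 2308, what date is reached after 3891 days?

+366 (one year; includes Feb 29, 2308) → Feb 17, 2309 (3525 left).
+365 (one year) → Feb 17, 2310 (3160 left).
+365 (one year) → Feb 17, 2311 (2795 left).
+365 (one year) → Feb 17, 2312 (2430 left).
+366 (one year; includes Feb 29, 2312) → Feb 17, 2313 (2064 left).
+365 (one year) → Feb 17, 2314 (1699 left).
+365 (one year) → Feb 17, 2315 (1334 left).
+365 (one year) → Feb 17, 2316 (969 left).
+366 (one year; includes Feb 29, 2316) → Feb 17, 2317 (603 left).
+365 (one year) → Feb 17, 2318 (238 left).
Feb has 28 days: +12 → Mar 1, 2318 (226 left).
Mar has 31 days: +31 → Apr 1, 2318 (195 left).
Apr has 30 days: +30 → May 1, 2318 (165 left).
May has 31 days: +31 → Jun 1, 2318 (134 left).
Jun has 30 days: +30 → Jul 1, 2318 (104 left).
Jul has 31 days: +31 → Aug 1, 2318 (73 left).
Aug has 31 days: +31 → Sep 1, 2318 (42 left).
Sep has 30 days: +30 → Oct 1, 2318 (12 left).
+12 → Oct 13, 2318.

October 13, 2318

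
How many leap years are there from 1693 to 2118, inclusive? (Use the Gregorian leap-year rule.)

102

Multiples of 4 in [1693,2118]: 106.
Of those, multiples of 100: 5 (not leap unless ÷400).
Multiples of 400: 1.
Leap years = 106 − 5 + 1 = 102.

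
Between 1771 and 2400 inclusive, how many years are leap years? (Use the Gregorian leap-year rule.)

Multiples of 4 in [1771,2400]: 158.
Of those, multiples of 100: 7 (not leap unless ÷400).
Multiples of 400: 2.
Leap years = 158 − 7 + 2 = 153.

153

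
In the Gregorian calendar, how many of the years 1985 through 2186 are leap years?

Multiples of 4 in [1985,2186]: 50.
Of those, multiples of 100: 2 (not leap unless ÷400).
Multiples of 400: 1.
Leap years = 50 − 2 + 1 = 49.

49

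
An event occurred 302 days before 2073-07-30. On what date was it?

October 1, 2072

−30 → Jun 30, 2073 (end of Jun, 30 days; 272 left).
−30 → May 31, 2073 (end of May, 31 days; 242 left).
−31 → Apr 30, 2073 (end of Apr, 30 days; 211 left).
−30 → Mar 31, 2073 (end of Mar, 31 days; 181 left).
−31 → Feb 28, 2073 (end of Feb, 28 days; 150 left).
−28 → Jan 31, 2073 (end of Jan, 31 days; 122 left).
−31 → Dec 31, 2072 (end of Dec, 31 days; 91 left).
−31 → Nov 30, 2072 (end of Nov, 30 days; 60 left).
−30 → Oct 31, 2072 (end of Oct, 31 days; 30 left).
−30 → Oct 1, 2072.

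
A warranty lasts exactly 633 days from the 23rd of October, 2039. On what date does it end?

+366 (one year; includes Feb 29, 2040) → Oct 23, 2040 (267 left).
Oct has 31 days: +9 → Nov 1, 2040 (258 left).
Nov has 30 days: +30 → Dec 1, 2040 (228 left).
Dec has 31 days: +31 → Jan 1, 2041 (197 left).
Jan has 31 days: +31 → Feb 1, 2041 (166 left).
Feb has 28 days: +28 → Mar 1, 2041 (138 left).
Mar has 31 days: +31 → Apr 1, 2041 (107 left).
Apr has 30 days: +30 → May 1, 2041 (77 left).
May has 31 days: +31 → Jun 1, 2041 (46 left).
Jun has 30 days: +30 → Jul 1, 2041 (16 left).
+16 → Jul 17, 2041.

July 17, 2041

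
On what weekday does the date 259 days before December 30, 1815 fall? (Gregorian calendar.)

Dec 30, 1815 is a Saturday.
259 mod 7 = 0, so 259 days before a Saturday is Saturday − 0 = Saturday.

Saturday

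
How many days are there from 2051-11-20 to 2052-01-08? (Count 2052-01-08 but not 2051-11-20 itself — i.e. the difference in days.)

49

Nov 20, 2051 → Dec 20, 2051: 30 days (November has 30).
Dec 20, 2051 → Jan 8, 2052: 19 days.
Total: 49 days.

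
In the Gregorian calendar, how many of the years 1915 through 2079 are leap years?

Multiples of 4 in [1915,2079]: 41.
Of those, multiples of 100: 1 (not leap unless ÷400).
Multiples of 400: 1.
Leap years = 41 − 1 + 1 = 41.

41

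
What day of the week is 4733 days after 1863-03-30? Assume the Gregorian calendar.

Tuesday

Mar 30, 1863 is a Monday.
4733 mod 7 = 1, so 4733 days after a Monday is Monday + 1 = Tuesday.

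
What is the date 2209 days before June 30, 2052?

June 13, 2046

−366 (one year; includes Feb 29, 2052) → Jun 30, 2051 (1843 left).
−365 (one year) → Jun 30, 2050 (1478 left).
−365 (one year) → Jun 30, 2049 (1113 left).
−365 (one year) → Jun 30, 2048 (748 left).
−366 (one year; includes Feb 29, 2048) → Jun 30, 2047 (382 left).
−30 → May 31, 2047 (end of May, 31 days; 352 left).
−31 → Apr 30, 2047 (end of Apr, 30 days; 321 left).
−30 → Mar 31, 2047 (end of Mar, 31 days; 291 left).
−31 → Feb 28, 2047 (end of Feb, 28 days; 260 left).
−28 → Jan 31, 2047 (end of Jan, 31 days; 232 left).
−31 → Dec 31, 2046 (end of Dec, 31 days; 201 left).
−31 → Nov 30, 2046 (end of Nov, 30 days; 170 left).
−30 → Oct 31, 2046 (end of Oct, 31 days; 140 left).
−31 → Sep 30, 2046 (end of Sep, 30 days; 109 left).
−30 → Aug 31, 2046 (end of Aug, 31 days; 79 left).
−31 → Jul 31, 2046 (end of Jul, 31 days; 48 left).
−31 → Jun 30, 2046 (end of Jun, 30 days; 17 left).
−17 → Jun 13, 2046.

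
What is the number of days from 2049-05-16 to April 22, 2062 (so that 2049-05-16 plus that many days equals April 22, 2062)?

May 16, 2049 → May 16, 2050: 365 days.
May 16, 2050 → May 16, 2051: 365 days.
May 16, 2051 → May 16, 2052: 366 days (Feb 29, 2052 is in that span).
May 16, 2052 → May 16, 2053: 365 days.
May 16, 2053 → May 16, 2054: 365 days.
May 16, 2054 → May 16, 2055: 365 days.
May 16, 2055 → May 16, 2056: 366 days (Feb 29, 2056 is in that span).
May 16, 2056 → May 16, 2057: 365 days.
May 16, 2057 → May 16, 2058: 365 days.
May 16, 2058 → May 16, 2059: 365 days.
May 16, 2059 → May 16, 2060: 366 days (Feb 29, 2060 is in that span).
May 16, 2060 → May 16, 2061: 365 days.
May 16, 2061 → Jun 16, 2061: 31 days (May has 31).
Jun 16, 2061 → Jul 16, 2061: 30 days (June has 30).
Jul 16, 2061 → Aug 16, 2061: 31 days (July has 31).
Aug 16, 2061 → Sep 16, 2061: 31 days (August has 31).
Sep 16, 2061 → Oct 16, 2061: 30 days (September has 30).
Oct 16, 2061 → Nov 16, 2061: 31 days (October has 31).
Nov 16, 2061 → Dec 16, 2061: 30 days (November has 30).
Dec 16, 2061 → Jan 16, 2062: 31 days (December has 31).
Jan 16, 2062 → Feb 16, 2062: 31 days (January has 31).
Feb 16, 2062 → Mar 16, 2062: 28 days (February has 28).
Mar 16, 2062 → Apr 16, 2062: 31 days (March has 31).
Apr 16, 2062 → Apr 22, 2062: 6 days.
Total: 4724 days.

4724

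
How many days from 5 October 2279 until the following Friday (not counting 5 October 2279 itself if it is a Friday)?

5

Oct 5, 2279 is a Sunday.
From Sunday to the next Friday is 5 days.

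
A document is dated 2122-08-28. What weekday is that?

January 1, 2122 is a Thursday.
Jan 1, 2122 → Feb 1, 2122: 31 days (January has 31).
Feb 1, 2122 → Mar 1, 2122: 28 days (February has 28).
Mar 1, 2122 → Apr 1, 2122: 31 days (March has 31).
Apr 1, 2122 → May 1, 2122: 30 days (April has 30).
May 1, 2122 → Jun 1, 2122: 31 days (May has 31).
Jun 1, 2122 → Jul 1, 2122: 30 days (June has 30).
Jul 1, 2122 → Aug 1, 2122: 31 days (July has 31).
Aug 1, 2122 → Aug 28, 2122: 27 days.
Total: 239 days.
239 mod 7 = 1, so Thursday + 1 = Friday.

Friday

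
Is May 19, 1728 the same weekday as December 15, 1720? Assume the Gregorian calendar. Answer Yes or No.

From Dec 15, 1720 to May 19, 1728 is 2712 days.
2712 mod 7 = 3, so they are different weekdays.
(Dec 15, 1720 is a Sunday; May 19, 1728 is a Wednesday.)

No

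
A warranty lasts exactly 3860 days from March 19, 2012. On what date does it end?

+365 (one year) → Mar 19, 2013 (3495 left).
+365 (one year) → Mar 19, 2014 (3130 left).
+365 (one year) → Mar 19, 2015 (2765 left).
+366 (one year; includes Feb 29, 2016) → Mar 19, 2016 (2399 left).
+365 (one year) → Mar 19, 2017 (2034 left).
+365 (one year) → Mar 19, 2018 (1669 left).
+365 (one year) → Mar 19, 2019 (1304 left).
+366 (one year; includes Feb 29, 2020) → Mar 19, 2020 (938 left).
+365 (one year) → Mar 19, 2021 (573 left).
+365 (one year) → Mar 19, 2022 (208 left).
Mar has 31 days: +13 → Apr 1, 2022 (195 left).
Apr has 30 days: +30 → May 1, 2022 (165 left).
May has 31 days: +31 → Jun 1, 2022 (134 left).
Jun has 30 days: +30 → Jul 1, 2022 (104 left).
Jul has 31 days: +31 → Aug 1, 2022 (73 left).
Aug has 31 days: +31 → Sep 1, 2022 (42 left).
Sep has 30 days: +30 → Oct 1, 2022 (12 left).
+12 → Oct 13, 2022.

October 13, 2022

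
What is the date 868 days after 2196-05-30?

October 15, 2198

+365 (one year) → May 30, 2197 (503 left).
+365 (one year) → May 30, 2198 (138 left).
May has 31 days: +2 → Jun 1, 2198 (136 left).
Jun has 30 days: +30 → Jul 1, 2198 (106 left).
Jul has 31 days: +31 → Aug 1, 2198 (75 left).
Aug has 31 days: +31 → Sep 1, 2198 (44 left).
Sep has 30 days: +30 → Oct 1, 2198 (14 left).
+14 → Oct 15, 2198.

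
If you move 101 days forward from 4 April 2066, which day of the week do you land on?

Apr 4, 2066 is a Sunday.
101 mod 7 = 3, so 101 days after a Sunday is Sunday + 3 = Wednesday.

Wednesday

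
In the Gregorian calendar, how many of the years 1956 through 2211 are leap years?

62

Multiples of 4 in [1956,2211]: 64.
Of those, multiples of 100: 3 (not leap unless ÷400).
Multiples of 400: 1.
Leap years = 64 − 3 + 1 = 62.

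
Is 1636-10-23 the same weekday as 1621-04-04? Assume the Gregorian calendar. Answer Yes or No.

No

From Apr 4, 1621 to Oct 23, 1636 is 5681 days.
5681 mod 7 = 4, so they are different weekdays.
(Apr 4, 1621 is a Sunday; Oct 23, 1636 is a Thursday.)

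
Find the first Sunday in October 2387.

October 1, 2387 is a Thursday.
The first Sunday is therefore October 4 (3 days later).

October 4, 2387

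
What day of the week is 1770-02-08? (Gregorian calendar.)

Thursday

Doomsday rule: the anchor day for the 1700s is Sunday. For year 70: 70÷12 = 5 r 10, and 10÷4 = 2, so 5+10+2 = 17.
Sunday + 17 ≡ Wednesday — that's 1770's doomsday.
In February the doomsday date is Feb 28 (1770 is not a leap year).
Feb 8 is 20 days before Feb 28; 20 mod 7 = 6, so Wednesday − 6 = Thursday.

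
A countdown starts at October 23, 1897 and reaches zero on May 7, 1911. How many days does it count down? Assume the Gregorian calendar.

4943

Oct 23, 1897 → Oct 23, 1898: 365 days.
Oct 23, 1898 → Oct 23, 1899: 365 days.
Oct 23, 1899 → Oct 23, 1900: 365 days.
Oct 23, 1900 → Oct 23, 1901: 365 days.
Oct 23, 1901 → Oct 23, 1902: 365 days.
Oct 23, 1902 → Oct 23, 1903: 365 days.
Oct 23, 1903 → Oct 23, 1904: 366 days (Feb 29, 1904 is in that span).
Oct 23, 1904 → Oct 23, 1905: 365 days.
Oct 23, 1905 → Oct 23, 1906: 365 days.
Oct 23, 1906 → Oct 23, 1907: 365 days.
Oct 23, 1907 → Oct 23, 1908: 366 days (Feb 29, 1908 is in that span).
Oct 23, 1908 → Oct 23, 1909: 365 days.
Oct 23, 1909 → Oct 23, 1910: 365 days.
Oct 23, 1910 → Nov 23, 1910: 31 days (October has 31).
Nov 23, 1910 → Dec 23, 1910: 30 days (November has 30).
Dec 23, 1910 → Jan 23, 1911: 31 days (December has 31).
Jan 23, 1911 → Feb 23, 1911: 31 days (January has 31).
Feb 23, 1911 → Mar 23, 1911: 28 days (February has 28).
Mar 23, 1911 → Apr 23, 1911: 31 days (March has 31).
Apr 23, 1911 → May 7, 1911: 14 days.
Total: 4943 days.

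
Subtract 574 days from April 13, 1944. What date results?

September 17, 1942

−366 (one year; includes Feb 29, 1944) → Apr 13, 1943 (208 left).
−13 → Mar 31, 1943 (end of Mar, 31 days; 195 left).
−31 → Feb 28, 1943 (end of Feb, 28 days; 164 left).
−28 → Jan 31, 1943 (end of Jan, 31 days; 136 left).
−31 → Dec 31, 1942 (end of Dec, 31 days; 105 left).
−31 → Nov 30, 1942 (end of Nov, 30 days; 74 left).
−30 → Oct 31, 1942 (end of Oct, 31 days; 44 left).
−31 → Sep 30, 1942 (end of Sep, 30 days; 13 left).
−13 → Sep 17, 1942.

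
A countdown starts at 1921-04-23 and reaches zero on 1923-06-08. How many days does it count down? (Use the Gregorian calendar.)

Apr 23, 1921 → Apr 23, 1922: 365 days.
Apr 23, 1922 → Apr 23, 1923: 365 days.
Apr 23, 1923 → May 23, 1923: 30 days (April has 30).
May 23, 1923 → Jun 8, 1923: 16 days.
Total: 776 days.

776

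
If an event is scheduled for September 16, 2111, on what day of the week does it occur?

Wednesday

Doomsday rule: the anchor day for the 2100s is Sunday. For year 11: 11÷12 = 0 r 11, and 11÷4 = 2, so 0+11+2 = 13.
Sunday + 13 ≡ Saturday — that's 2111's doomsday.
In September the doomsday date is Sep 5.
Sep 16 is 11 days after Sep 5; 11 mod 7 = 4, so Saturday + 4 = Wednesday.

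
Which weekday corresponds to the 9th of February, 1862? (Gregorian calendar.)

Doomsday rule: the anchor day for the 1800s is Friday. For year 62: 62÷12 = 5 r 2, and 2÷4 = 0, so 5+2+0 = 7.
Friday + 7 ≡ Friday — that's 1862's doomsday.
In February the doomsday date is Feb 28 (1862 is not a leap year).
Feb 9 is 19 days before Feb 28; 19 mod 7 = 5, so Friday − 5 = Sunday.

Sunday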